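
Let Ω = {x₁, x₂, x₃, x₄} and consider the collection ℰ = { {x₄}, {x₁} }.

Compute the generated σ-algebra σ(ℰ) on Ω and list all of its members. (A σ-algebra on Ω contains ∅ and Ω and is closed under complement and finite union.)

σ(ℰ) = { {}, {x₁}, {x₄}, {x₁, x₄}, {x₂, x₃}, {x₁, x₂, x₃}, {x₂, x₃, x₄}, Ω }

Check:
Start: ℰ ∪ {∅, Ω} = { {}, {x₁}, {x₄}, Ω }.
Round 1: 3 new —
  {x₁, x₄}  = {x₄} ∪ {x₁}
  {x₁, x₂, x₃}  = ᶜ of {x₄}
  {x₂, x₃, x₄}  = ᶜ of {x₁}
Round 2: +1 →
  {x₂, x₃}  = ᶜ of {x₁, x₄}
After Round 3 the family is unchanged; done.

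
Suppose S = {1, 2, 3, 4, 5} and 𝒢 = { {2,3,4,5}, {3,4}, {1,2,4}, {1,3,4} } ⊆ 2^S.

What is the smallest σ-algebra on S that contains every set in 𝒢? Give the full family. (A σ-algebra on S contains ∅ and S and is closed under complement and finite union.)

σ(𝒢) (32 sets): { ∅, {1}, {2}, {3}, {4}, {5}, {1,2}, {1,3}, {1,4}, {1,5}, {2,3}, {2,4}, {2,5}, {3,4}, {3,5}, {4,5}, {1,2,3}, {1,2,4}, {1,2,5}, {1,3,4}, {1,3,5}, {1,4,5}, {2,3,4}, {2,3,5}, {2,4,5}, {3,4,5}, {1,2,3,4}, {1,2,3,5}, {1,2,4,5}, {1,3,4,5}, {2,3,4,5}, S }

Trace:
Initial family (6 sets): { ∅, {3,4}, {1,2,4}, {1,3,4}, {2,3,4,5}, S }.
Step 1. New:
  {1}  = ᶜ of {2,3,4,5}
  {2,5}  = ᶜ of {1,3,4}
  {3,5}  = ᶜ of {1,2,4}
  {1,2,5}  = ᶜ of {3,4}
  {1,2,3,4}  = {3,4} ∪ {1,2,4}
  [11 total]
Step 2 (7 new):
  {5}  = ᶜ of {1,2,3,4}
  {1,3,5}  = {3,5} ∪ {1}
  {2,3,5}  = {2,5} ∪ {3,5}
  {3,4,5}  = {3,4} ∪ {3,5}
  {1,2,3,5}  = {1,2,5} ∪ {3,5}
  {1,2,4,5}  = {2,5} ∪ {1,2,4}
  {1,3,4,5}  = {1,3,4} ∪ {3,5}
  [18 total]
Step 3 (7 new):
  {2}  = ᶜ of {1,3,4,5}
  {3}  = ᶜ of {1,2,4,5}
  {4}  = ᶜ of {1,2,3,5}
  {1,2}  = ᶜ of {3,4,5}
  {1,4}  = ᶜ of {2,3,5}
  {1,5}  = {5} ∪ {1}
  {2,4}  = ᶜ of {1,3,5}
  [25 total]
Step 4 (7 new):
  {1,3}  = {3} ∪ {1}
  {2,3}  = {2} ∪ {3}
  {4,5}  = {5} ∪ {4}
  {1,2,3}  = {1,2} ∪ {3}
  {1,4,5}  = {5} ∪ {1,4}
  {2,3,4}  = ᶜ of {1,5}
  {2,4,5}  = {2,5} ∪ {4}
  [32 total]
After Step 5 the family is unchanged; done.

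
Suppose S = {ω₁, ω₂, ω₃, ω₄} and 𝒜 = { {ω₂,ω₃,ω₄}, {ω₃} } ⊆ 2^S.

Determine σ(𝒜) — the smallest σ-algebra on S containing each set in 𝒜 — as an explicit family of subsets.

σ(𝒜) (8 sets): { {}, {ω₁}, {ω₃}, {ω₁,ω₃}, {ω₂,ω₄}, {ω₁,ω₂,ω₄}, {ω₂,ω₃,ω₄}, S }

Working:
Start: 𝒜 ∪ {∅, S} = { {}, {ω₃}, {ω₂,ω₃,ω₄}, S }.
Iteration 1. New:
  {ω₁}  = complement {ω₂,ω₃,ω₄}
  {ω₁,ω₂,ω₄}  = complement {ω₃}
  |family| = 6
Iteration 2: 1 new —
  {ω₁,ω₃}  = {ω₃} ∪ {ω₁}
  |family| = 7
Iteration 3 (1 new):
  {ω₂,ω₄}  = complement {ω₁,ω₃}
  |family| = 8
Iteration 4 adds nothing — fixpoint reached.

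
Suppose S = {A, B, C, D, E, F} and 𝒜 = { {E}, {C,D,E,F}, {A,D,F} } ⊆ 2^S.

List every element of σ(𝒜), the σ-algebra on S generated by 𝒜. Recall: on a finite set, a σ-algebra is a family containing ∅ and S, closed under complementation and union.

Seed the family with 𝒜 together with ∅ and S: { {}, {E}, {A,D,F}, {C,D,E,F}, S }.
Step 1. New:
  {A,B}  = ᶜ of {C,D,E,F}
  {B,C,E}  = ᶜ of {A,D,F}
  {A,D,E,F}  = {A,D,F} ∪ {E}
  {A,B,C,D,F}  = ᶜ of {E}
  {A,C,D,E,F}  = {C,D,E,F} ∪ {A,D,F}
  — 10 sets.
Step 2 (7 new):
  {B}  = ᶜ of {A,C,D,E,F}
  {B,C}  = ᶜ of {A,D,E,F}
  {A,B,E}  = {A,B} ∪ {E}
  {A,B,C,E}  = {A,B} ∪ {B,C,E}
  {A,B,D,F}  = {A,B} ∪ {A,D,F}
  {A,B,D,E,F}  = {A,B} ∪ {A,D,E,F}
  {B,C,D,E,F}  = {C,D,E,F} ∪ {B,C,E}
  — 17 sets.
Step 3: +7 →
  {A}  = ᶜ of {B,C,D,E,F}
  {C}  = ᶜ of {A,B,D,E,F}
  {B,E}  = {B} ∪ {E}
  {C,E}  = ᶜ of {A,B,D,F}
  {D,F}  = ᶜ of {A,B,C,E}
  {A,B,C}  = {B,C} ∪ {A,B}
  {C,D,F}  = ᶜ of {A,B,E}
  — 24 sets.
Step 4 (8 new):
  {A,C}  = {C} ∪ {A}
  {A,E}  = {E} ∪ {A}
  {A,C,E}  = {C,E} ∪ {A}
  {B,D,F}  = {B} ∪ {D,F}
  {D,E,F}  = ᶜ of {A,B,C}
  {A,C,D,F}  = ᶜ of {B,E}
  {B,C,D,F}  = {B} ∪ {C,D,F}
  {B,D,E,F}  = {B,E} ∪ {D,F}
  — 32 sets.
Step 5: already closed under ᶜ and ∪.

|σ(𝒜)| = 32.  σ(𝒜) = { {}, {A}, {B}, {C}, {E}, {A,B}, {A,C}, {A,E}, {B,C}, {B,E}, {C,E}, {D,F}, {A,B,C}, {A,B,E}, {A,C,E}, {A,D,F}, {B,C,E}, {B,D,F}, {C,D,F}, {D,E,F}, {A,B,C,E}, {A,B,D,F}, {A,C,D,F}, {A,D,E,F}, {B,C,D,F}, {B,D,E,F}, {C,D,E,F}, {A,B,C,D,F}, {A,B,D,E,F}, {A,C,D,E,F}, {B,C,D,E,F}, S }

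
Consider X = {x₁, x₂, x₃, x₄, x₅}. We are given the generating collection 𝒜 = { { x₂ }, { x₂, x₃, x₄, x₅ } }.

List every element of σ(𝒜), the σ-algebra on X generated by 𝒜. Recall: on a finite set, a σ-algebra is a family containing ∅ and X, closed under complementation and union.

Seed the family with 𝒜 together with ∅ and X: { {  }, { x₂ }, { x₂, x₃, x₄, x₅ }, X }.
Step 1: 2 new —
  { x₁ }  = complement { x₂, x₃, x₄, x₅ }
  { x₁, x₃, x₄, x₅ }  = complement { x₂ }
  — 6 sets.
Step 2: 1 new —
  { x₁, x₂ }  = { x₂ } ∪ { x₁ }
  — 7 sets.
Step 3: +1 →
  { x₃, x₄, x₅ }  = complement { x₁, x₂ }
  — 8 sets.
Step 4 adds nothing — fixpoint reached.

|σ(𝒜)| = 8.  σ(𝒜) = { {  }, { x₁ }, { x₂ }, { x₁, x₂ }, { x₃, x₄, x₅ }, { x₁, x₃, x₄, x₅ }, { x₂, x₃, x₄, x₅ }, X }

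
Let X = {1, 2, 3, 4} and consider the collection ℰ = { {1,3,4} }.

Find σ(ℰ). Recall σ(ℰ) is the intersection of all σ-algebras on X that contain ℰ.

σ(ℰ) (4 sets): { {}, {2}, {1,3,4}, X }

Trace:
Initial family (3 sets): { {}, {1,3,4}, X }.
Round 1. New:
  {2}  = ᶜ of {1,3,4}
  |family| = 4
Round 2: already closed under ᶜ and ∪.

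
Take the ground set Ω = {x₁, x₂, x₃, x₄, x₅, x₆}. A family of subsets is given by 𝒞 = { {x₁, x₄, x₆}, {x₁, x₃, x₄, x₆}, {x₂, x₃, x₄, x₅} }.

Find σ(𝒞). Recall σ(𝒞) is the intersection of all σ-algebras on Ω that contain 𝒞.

σ(𝒞) (16 sets): { {}, {x₃}, {x₄}, {x₁, x₆}, {x₂, x₅}, {x₃, x₄}, {x₁, x₃, x₆}, {x₁, x₄, x₆}, {x₂, x₃, x₅}, {x₂, x₄, x₅}, {x₁, x₂, x₅, x₆}, {x₁, x₃, x₄, x₆}, {x₂, x₃, x₄, x₅}, {x₁, x₂, x₃, x₅, x₆}, {x₁, x₂, x₄, x₅, x₆}, Ω }

Derivation:
Seed the family with 𝒞 together with ∅ and Ω: { {}, {x₁, x₄, x₆}, {x₁, x₃, x₄, x₆}, {x₂, x₃, x₄, x₅}, Ω }.
Step 1 (3 new):
  {x₁, x₆}  = {x₂, x₃, x₄, x₅}ᶜ
  {x₂, x₅}  = {x₁, x₃, x₄, x₆}ᶜ
  {x₂, x₃, x₅}  = {x₁, x₄, x₆}ᶜ
  — 8 sets.
Step 2 (3 new):
  {x₁, x₂, x₅, x₆}  = {x₂, x₅} ∪ {x₁, x₆}
  {x₁, x₂, x₃, x₅, x₆}  = {x₂, x₃, x₅} ∪ {x₁, x₆}
  {x₁, x₂, x₄, x₅, x₆}  = {x₂, x₅} ∪ {x₁, x₄, x₆}
  — 11 sets.
Step 3: +3 →
  {x₃}  = {x₁, x₂, x₄, x₅, x₆}ᶜ
  {x₄}  = {x₁, x₂, x₃, x₅, x₆}ᶜ
  {x₃, x₄}  = {x₁, x₂, x₅, x₆}ᶜ
  — 14 sets.
Step 4 (2 new):
  {x₁, x₃, x₆}  = {x₃} ∪ {x₁, x₆}
  {x₂, x₄, x₅}  = {x₂, x₅} ∪ {x₄}
  — 16 sets.
Step 5: already closed under ᶜ and ∪.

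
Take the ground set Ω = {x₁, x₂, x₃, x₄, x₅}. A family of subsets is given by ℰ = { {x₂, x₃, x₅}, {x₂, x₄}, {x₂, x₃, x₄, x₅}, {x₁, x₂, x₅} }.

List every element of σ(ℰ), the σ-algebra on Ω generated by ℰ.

σ(ℰ) (32 sets): { {}, {x₁}, {x₂}, {x₃}, {x₄}, {x₅}, {x₁, x₂}, {x₁, x₃}, {x₁, x₄}, {x₁, x₅}, {x₂, x₃}, {x₂, x₄}, {x₂, x₅}, {x₃, x₄}, {x₃, x₅}, {x₄, x₅}, {x₁, x₂, x₃}, {x₁, x₂, x₄}, {x₁, x₂, x₅}, {x₁, x₃, x₄}, {x₁, x₃, x₅}, {x₁, x₄, x₅}, {x₂, x₃, x₄}, {x₂, x₃, x₅}, {x₂, x₄, x₅}, {x₃, x₄, x₅}, {x₁, x₂, x₃, x₄}, {x₁, x₂, x₃, x₅}, {x₁, x₂, x₄, x₅}, {x₁, x₃, x₄, x₅}, {x₂, x₃, x₄, x₅}, Ω }

Working:
Seed the family with ℰ together with ∅ and Ω: { {}, {x₂, x₄}, {x₁, x₂, x₅}, {x₂, x₃, x₅}, {x₂, x₃, x₄, x₅}, Ω }.
Pass 1 (6 new):
  {x₁}  = Ω∖{x₂, x₃, x₄, x₅}
  {x₁, x₄}  = Ω∖{x₂, x₃, x₅}
  {x₃, x₄}  = Ω∖{x₁, x₂, x₅}
  {x₁, x₃, x₅}  = Ω∖{x₂, x₄}
  {x₁, x₂, x₃, x₅}  = {x₁, x₂, x₅} ∪ {x₂, x₃, x₅}
  {x₁, x₂, x₄, x₅}  = {x₁, x₂, x₅} ∪ {x₂, x₄}
  (now 12)
Pass 2 (6 new):
  {x₃}  = Ω∖{x₁, x₂, x₄, x₅}
  {x₄}  = Ω∖{x₁, x₂, x₃, x₅}
  {x₁, x₂, x₄}  = {x₁, x₄} ∪ {x₂, x₄}
  {x₁, x₃, x₄}  = {x₃, x₄} ∪ {x₁, x₄}
  {x₂, x₃, x₄}  = {x₃, x₄} ∪ {x₂, x₄}
  {x₁, x₃, x₄, x₅}  = {x₃, x₄} ∪ {x₁, x₃, x₅}
  (now 18)
Pass 3 adds 6:
  {x₂}  = Ω∖{x₁, x₃, x₄, x₅}
  {x₁, x₃}  = {x₃} ∪ {x₁}
  {x₁, x₅}  = Ω∖{x₂, x₃, x₄}
  {x₂, x₅}  = Ω∖{x₁, x₃, x₄}
  {x₃, x₅}  = Ω∖{x₁, x₂, x₄}
  {x₁, x₂, x₃, x₄}  = {x₃} ∪ {x₁, x₂, x₄}
  (now 24)
Pass 4: +7 →
  {x₅}  = Ω∖{x₁, x₂, x₃, x₄}
  {x₁, x₂}  = {x₂} ∪ {x₁}
  {x₂, x₃}  = {x₂} ∪ {x₃}
  {x₁, x₂, x₃}  = {x₂} ∪ {x₁, x₃}
  {x₁, x₄, x₅}  = {x₁, x₄} ∪ {x₁, x₅}
  {x₂, x₄, x₅}  = Ω∖{x₁, x₃}
  {x₃, x₄, x₅}  = {x₃, x₄} ∪ {x₃, x₅}
  (now 31)
Pass 5: +1 →
  {x₄, x₅}  = Ω∖{x₁, x₂, x₃}
  (now 32)
Pass 6: no new sets; the family is a σ-algebra.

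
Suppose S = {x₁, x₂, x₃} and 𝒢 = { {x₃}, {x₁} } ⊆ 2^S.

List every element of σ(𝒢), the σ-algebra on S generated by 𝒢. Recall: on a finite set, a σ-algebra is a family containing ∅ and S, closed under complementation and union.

Answer: σ(𝒢) = { {}, {x₁}, {x₂}, {x₃}, {x₁, x₂}, {x₁, x₃}, {x₂, x₃}, S }

Working:
Seed the family with 𝒢 together with ∅ and S: { {}, {x₁}, {x₃}, S }.
Pass 1: +3 →
  {x₁, x₂}  = S∖{x₃}
  {x₁, x₃}  = {x₃} ∪ {x₁}
  {x₂, x₃}  = S∖{x₁}
Pass 2: 1 new —
  {x₂}  = S∖{x₁, x₃}
Pass 3: already closed under ᶜ and ∪.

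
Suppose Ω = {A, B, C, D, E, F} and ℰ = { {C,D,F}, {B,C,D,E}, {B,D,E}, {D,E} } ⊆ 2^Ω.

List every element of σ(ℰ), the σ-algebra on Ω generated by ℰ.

|σ(ℰ)| = 64.  σ(ℰ) = { ∅, {A}, {B}, {C}, {D}, {E}, {F}, {A,B}, {A,C}, {A,D}, {A,E}, {A,F}, {B,C}, {B,D}, {B,E}, {B,F}, {C,D}, {C,E}, {C,F}, {D,E}, {D,F}, {E,F}, {A,B,C}, {A,B,D}, {A,B,E}, {A,B,F}, {A,C,D}, {A,C,E}, {A,C,F}, {A,D,E}, {A,D,F}, {A,E,F}, {B,C,D}, {B,C,E}, {B,C,F}, {B,D,E}, {B,D,F}, {B,E,F}, {C,D,E}, {C,D,F}, {C,E,F}, {D,E,F}, {A,B,C,D}, {A,B,C,E}, {A,B,C,F}, {A,B,D,E}, {A,B,D,F}, {A,B,E,F}, {A,C,D,E}, {A,C,D,F}, {A,C,E,F}, {A,D,E,F}, {B,C,D,E}, {B,C,D,F}, {B,C,E,F}, {B,D,E,F}, {C,D,E,F}, {A,B,C,D,E}, {A,B,C,D,F}, {A,B,C,E,F}, {A,B,D,E,F}, {A,C,D,E,F}, {B,C,D,E,F}, Ω }

Working:
Take S₀ = ℰ ∪ {∅, Ω} = { ∅, {D,E}, {B,D,E}, {C,D,F}, {B,C,D,E}, Ω }.
Round 1. New:
  {A,F}  = complement {B,C,D,E}
  {A,B,E}  = complement {C,D,F}
  {A,C,F}  = complement {B,D,E}
  {A,B,C,F}  = complement {D,E}
  {C,D,E,F}  = {D,E} ∪ {C,D,F}
  {B,C,D,E,F}  = {C,D,F} ∪ {B,C,D,E}
Round 2 (11 new):
  {A}  = complement {B,C,D,E,F}
  {A,B}  = complement {C,D,E,F}
  {A,B,D,E}  = {D,E} ∪ {A,B,E}
  {A,B,E,F}  = {A,F} ∪ {A,B,E}
  {A,C,D,F}  = {A,C,F} ∪ {C,D,F}
  {A,D,E,F}  = {A,F} ∪ {D,E}
  {A,B,C,D,E}  = {B,C,D,E} ∪ {A,B,E}
  {A,B,C,D,F}  = {A,B,C,F} ∪ {C,D,F}
  {A,B,C,E,F}  = {A,C,F} ∪ {A,B,E}
  {A,B,D,E,F}  = {A,F} ∪ {B,D,E}
  {A,C,D,E,F}  = {A,C,F} ∪ {C,D,E,F}
Round 3: +11 →
  {B}  = complement {A,C,D,E,F}
  {C}  = complement {A,B,D,E,F}
  {D}  = complement {A,B,C,E,F}
  {E}  = complement {A,B,C,D,F}
  {F}  = complement {A,B,C,D,E}
  {B,C}  = complement {A,D,E,F}
  {B,E}  = complement {A,C,D,F}
  {C,D}  = complement {A,B,E,F}
  {C,F}  = complement {A,B,D,E}
  {A,B,F}  = {A,F} ∪ {A,B}
  {A,D,E}  = {D,E} ∪ {A}
Round 4: +28 →
  {A,C}  = {A} ∪ {C}
  {A,D}  = {A} ∪ {D}
  {A,E}  = {A} ∪ {E}
  {B,D}  = {B} ∪ {D}
  {B,F}  = {B} ∪ {F}
  {C,E}  = {E} ∪ {C}
  {D,F}  = {F} ∪ {D}
  {E,F}  = {F} ∪ {E}
  {A,B,C}  = {A,B} ∪ {C}
  {A,B,D}  = {A,B} ∪ {D}
  {A,C,D}  = {C,D} ∪ {A}
  {A,D,F}  = {A,F} ∪ {D}
  {A,E,F}  = {A,F} ∪ {E}
  {B,C,D}  = {C,D} ∪ {B}
  {B,C,E}  = {B,E} ∪ {C}
  {B,C,F}  = complement {A,D,E}
  {B,E,F}  = {B,E} ∪ {F}
  {C,D,E}  = complement {A,B,F}
  {C,E,F}  = {E} ∪ {C,F}
  {D,E,F}  = {F} ∪ {D,E}
  {A,B,C,D}  = {C,D} ∪ {A,B}
  {A,B,C,E}  = {C} ∪ {A,B,E}
  {A,B,D,F}  = {D} ∪ {A,B,F}
  {A,C,D,E}  = {A,D,E} ∪ {C,D}
  {A,C,E,F}  = {A,C,F} ∪ {E}
  {B,C,D,F}  = {B} ∪ {C,D,F}
  {B,C,E,F}  = {B,E} ∪ {C,F}
  {B,D,E,F}  = {F} ∪ {B,D,E}
Round 5: +2 →
  {A,C,E}  = {A,C} ∪ {A,E}
  {B,D,F}  = {B} ∪ {D,F}
After Round 6 the family is unchanged; done.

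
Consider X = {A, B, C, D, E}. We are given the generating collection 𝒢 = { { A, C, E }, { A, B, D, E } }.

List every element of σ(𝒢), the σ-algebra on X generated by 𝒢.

Start: 𝒢 ∪ {∅, X} = { ∅, { A, C, E }, { A, B, D, E }, X }.
Iteration 1 adds 2:
  { C }  = X∖{ A, B, D, E }
  { B, D }  = X∖{ A, C, E }
  — 6 sets.
Iteration 2. New:
  { B, C, D }  = { C } ∪ { B, D }
  — 7 sets.
Iteration 3: 1 new —
  { A, E }  = X∖{ B, C, D }
  — 8 sets.
Iteration 4: already closed under ᶜ and ∪.

Hence σ(𝒢) has 8 members: { ∅, { C }, { A, E }, { B, D }, { A, C, E }, { B, C, D }, { A, B, D, E }, X }.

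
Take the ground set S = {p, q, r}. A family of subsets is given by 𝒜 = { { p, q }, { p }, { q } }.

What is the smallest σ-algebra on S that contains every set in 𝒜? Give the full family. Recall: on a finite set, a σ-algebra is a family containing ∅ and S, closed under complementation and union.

Initial family (5 sets): { {}, { p }, { q }, { p, q }, S }.
Iteration 1: +3 →
  { r }  = complement { p, q }
  { p, r }  = complement { q }
  { q, r }  = complement { p }
  |family| = 8
After Iteration 2 the family is unchanged; done.

|σ(𝒜)| = 8.  σ(𝒜) = { {}, { p }, { q }, { r }, { p, q }, { p, r }, { q, r }, S }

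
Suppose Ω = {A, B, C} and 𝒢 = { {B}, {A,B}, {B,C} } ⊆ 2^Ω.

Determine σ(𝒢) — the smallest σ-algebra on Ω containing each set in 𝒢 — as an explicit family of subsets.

Take S₀ = 𝒢 ∪ {∅, Ω} = { ∅, {B}, {A,B}, {B,C}, Ω }.
Step 1: +3 →
  {A}  = ᶜ of {B,C}
  {C}  = ᶜ of {A,B}
  {A,C}  = ᶜ of {B}
Step 2: already closed under ᶜ and ∪.

Therefore σ(𝒢) = { ∅, {A}, {B}, {C}, {A,B}, {A,C}, {B,C}, Ω } (|σ(𝒢)| = 8).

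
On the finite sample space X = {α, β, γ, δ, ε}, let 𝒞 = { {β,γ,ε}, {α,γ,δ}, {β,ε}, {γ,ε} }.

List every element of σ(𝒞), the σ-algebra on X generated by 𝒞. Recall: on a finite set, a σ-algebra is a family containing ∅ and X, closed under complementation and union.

σ(𝒞) = { ∅, {β}, {γ}, {ε}, {α,δ}, {β,γ}, {β,ε}, {γ,ε}, {α,β,δ}, {α,γ,δ}, {α,δ,ε}, {β,γ,ε}, {α,β,γ,δ}, {α,β,δ,ε}, {α,γ,δ,ε}, X }

Check:
Start: 𝒞 ∪ {∅, X} = { ∅, {β,ε}, {γ,ε}, {α,γ,δ}, {β,γ,ε}, X }.
Step 1: +3 →
  {α,δ}  = {β,γ,ε}ᶜ
  {α,β,δ}  = {γ,ε}ᶜ
  {α,γ,δ,ε}  = {α,γ,δ} ∪ {γ,ε}
  (now 9)
Step 2. New:
  {β}  = {α,γ,δ,ε}ᶜ
  {α,β,γ,δ}  = {α,β,δ} ∪ {α,γ,δ}
  {α,β,δ,ε}  = {β,ε} ∪ {α,β,δ}
  (now 12)
Step 3 adds 2:
  {γ}  = {α,β,δ,ε}ᶜ
  {ε}  = {α,β,γ,δ}ᶜ
  (now 14)
Step 4 (2 new):
  {β,γ}  = {γ} ∪ {β}
  {α,δ,ε}  = {α,δ} ∪ {ε}
  (now 16)
Step 5 adds nothing — fixpoint reached.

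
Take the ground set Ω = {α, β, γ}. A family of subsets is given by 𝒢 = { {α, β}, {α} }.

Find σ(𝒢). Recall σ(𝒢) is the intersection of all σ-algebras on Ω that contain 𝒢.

Answer: σ(𝒢) = { {}, {α}, {β}, {γ}, {α, β}, {α, γ}, {β, γ}, Ω }

Trace:
Start: 𝒢 ∪ {∅, Ω} = { {}, {α}, {α, β}, Ω }.
Round 1: 2 new —
  {γ}  = Ω∖{α, β}
  {β, γ}  = Ω∖{α}
Round 2 (1 new):
  {α, γ}  = {γ} ∪ {α}
Round 3: 1 new —
  {β}  = Ω∖{α, γ}
Round 4 adds nothing — fixpoint reached.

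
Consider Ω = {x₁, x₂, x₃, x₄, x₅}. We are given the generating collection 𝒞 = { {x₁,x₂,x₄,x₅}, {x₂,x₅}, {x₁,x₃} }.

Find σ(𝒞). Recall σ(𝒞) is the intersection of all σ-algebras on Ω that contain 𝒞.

Take S₀ = 𝒞 ∪ {∅, Ω} = { ∅, {x₁,x₃}, {x₂,x₅}, {x₁,x₂,x₄,x₅}, Ω }.
Round 1 (4 new):
  {x₃}  = ᶜ of {x₁,x₂,x₄,x₅}
  {x₁,x₃,x₄}  = ᶜ of {x₂,x₅}
  {x₂,x₄,x₅}  = ᶜ of {x₁,x₃}
  {x₁,x₂,x₃,x₅}  = {x₂,x₅} ∪ {x₁,x₃}
  (now 9)
Round 2: +3 →
  {x₄}  = ᶜ of {x₁,x₂,x₃,x₅}
  {x₂,x₃,x₅}  = {x₂,x₅} ∪ {x₃}
  {x₂,x₃,x₄,x₅}  = {x₃} ∪ {x₂,x₄,x₅}
  (now 12)
Round 3 adds 3:
  {x₁}  = ᶜ of {x₂,x₃,x₄,x₅}
  {x₁,x₄}  = ᶜ of {x₂,x₃,x₅}
  {x₃,x₄}  = {x₃} ∪ {x₄}
  (now 15)
Round 4. New:
  {x₁,x₂,x₅}  = ᶜ of {x₃,x₄}
  (now 16)
Round 5: stable.

Therefore σ(𝒞) = { ∅, {x₁}, {x₃}, {x₄}, {x₁,x₃}, {x₁,x₄}, {x₂,x₅}, {x₃,x₄}, {x₁,x₂,x₅}, {x₁,x₃,x₄}, {x₂,x₃,x₅}, {x₂,x₄,x₅}, {x₁,x₂,x₃,x₅}, {x₁,x₂,x₄,x₅}, {x₂,x₃,x₄,x₅}, Ω } (|σ(𝒞)| = 16).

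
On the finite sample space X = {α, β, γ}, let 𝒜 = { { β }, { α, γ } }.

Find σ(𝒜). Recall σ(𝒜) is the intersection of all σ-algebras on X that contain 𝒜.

Take S₀ = 𝒜 ∪ {∅, X} = { {}, { β }, { α, γ }, X }.
After Round 1 the family is unchanged; done.

|σ(𝒜)| = 4.  σ(𝒜) = { {}, { β }, { α, γ }, X }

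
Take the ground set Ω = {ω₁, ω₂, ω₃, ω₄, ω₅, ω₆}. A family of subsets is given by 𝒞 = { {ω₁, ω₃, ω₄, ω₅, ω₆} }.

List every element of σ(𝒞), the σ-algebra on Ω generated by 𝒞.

σ(𝒞) (4 sets): { {}, {ω₂}, {ω₁, ω₃, ω₄, ω₅, ω₆}, Ω }

Check:
Start: 𝒞 ∪ {∅, Ω} = { {}, {ω₁, ω₃, ω₄, ω₅, ω₆}, Ω }.
Pass 1 adds 1:
  {ω₂}  = ᶜ of {ω₁, ω₃, ω₄, ω₅, ω₆}
  — 4 sets.
Pass 2: closed — nothing new.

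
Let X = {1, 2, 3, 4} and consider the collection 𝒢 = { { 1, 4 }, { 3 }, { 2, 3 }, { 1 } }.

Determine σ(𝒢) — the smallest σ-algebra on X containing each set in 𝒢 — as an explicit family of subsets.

|σ(𝒢)| = 16.  σ(𝒢) = { {  }, { 1 }, { 2 }, { 3 }, { 4 }, { 1, 2 }, { 1, 3 }, { 1, 4 }, { 2, 3 }, { 2, 4 }, { 3, 4 }, { 1, 2, 3 }, { 1, 2, 4 }, { 1, 3, 4 }, { 2, 3, 4 }, X }

Derivation:
Begin from { {  }, { 1 }, { 3 }, { 1, 4 }, { 2, 3 }, X } (that is, 𝒢 plus ∅ and X).
Iteration 1 adds 5:
  { 1, 3 }  = { 3 } ∪ { 1 }
  { 1, 2, 3 }  = { 2, 3 } ∪ { 1 }
  { 1, 2, 4 }  = X∖{ 3 }
  { 1, 3, 4 }  = { 3 } ∪ { 1, 4 }
  { 2, 3, 4 }  = X∖{ 1 }
  (now 11)
Iteration 2. New:
  { 2 }  = X∖{ 1, 3, 4 }
  { 4 }  = X∖{ 1, 2, 3 }
  { 2, 4 }  = X∖{ 1, 3 }
  (now 14)
Iteration 3. New:
  { 1, 2 }  = { 2 } ∪ { 1 }
  { 3, 4 }  = { 3 } ∪ { 4 }
  (now 16)
Iteration 4: no new sets; the family is a σ-algebra.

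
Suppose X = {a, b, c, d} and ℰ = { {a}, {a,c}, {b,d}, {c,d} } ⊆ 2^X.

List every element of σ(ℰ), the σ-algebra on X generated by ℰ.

σ(ℰ) (16 sets): { ∅, {a}, {b}, {c}, {d}, {a,b}, {a,c}, {a,d}, {b,c}, {b,d}, {c,d}, {a,b,c}, {a,b,d}, {a,c,d}, {b,c,d}, X }

Trace:
Initial family (6 sets): { ∅, {a}, {a,c}, {b,d}, {c,d}, X }.
Step 1. New:
  {a,b}  = complement {c,d}
  {a,b,d}  = {b,d} ∪ {a}
  {a,c,d}  = {c,d} ∪ {a,c}
  {b,c,d}  = complement {a}
  (now 10)
Step 2: 3 new —
  {b}  = complement {a,c,d}
  {c}  = complement {a,b,d}
  {a,b,c}  = {a,b} ∪ {a,c}
  (now 13)
Step 3. New:
  {d}  = complement {a,b,c}
  {b,c}  = {c} ∪ {b}
  (now 15)
Step 4: 1 new —
  {a,d}  = complement {b,c}
  (now 16)
Step 5: already closed under ᶜ and ∪.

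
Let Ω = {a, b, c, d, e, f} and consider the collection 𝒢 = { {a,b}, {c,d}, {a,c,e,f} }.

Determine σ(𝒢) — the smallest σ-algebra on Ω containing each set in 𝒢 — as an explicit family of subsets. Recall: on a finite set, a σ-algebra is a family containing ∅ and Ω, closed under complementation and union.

σ(𝒢) = { {}, {a}, {b}, {c}, {d}, {a,b}, {a,c}, {a,d}, {b,c}, {b,d}, {c,d}, {e,f}, {a,b,c}, {a,b,d}, {a,c,d}, {a,e,f}, {b,c,d}, {b,e,f}, {c,e,f}, {d,e,f}, {a,b,c,d}, {a,b,e,f}, {a,c,e,f}, {a,d,e,f}, {b,c,e,f}, {b,d,e,f}, {c,d,e,f}, {a,b,c,e,f}, {a,b,d,e,f}, {a,c,d,e,f}, {b,c,d,e,f}, Ω }

Working:
Begin from { {}, {a,b}, {c,d}, {a,c,e,f}, Ω } (that is, 𝒢 plus ∅ and Ω).
Round 1: 6 new —
  {b,d}  = Ω∖{a,c,e,f}
  {a,b,c,d}  = {c,d} ∪ {a,b}
  {a,b,e,f}  = Ω∖{c,d}
  {c,d,e,f}  = Ω∖{a,b}
  {a,b,c,e,f}  = {a,c,e,f} ∪ {a,b}
  {a,c,d,e,f}  = {a,c,e,f} ∪ {c,d}
  [11 total]
Round 2 adds 7:
  {b}  = Ω∖{a,c,d,e,f}
  {d}  = Ω∖{a,b,c,e,f}
  {e,f}  = Ω∖{a,b,c,d}
  {a,b,d}  = {a,b} ∪ {b,d}
  {b,c,d}  = {c,d} ∪ {b,d}
  {a,b,d,e,f}  = {b,d} ∪ {a,b,e,f}
  {b,c,d,e,f}  = {c,d,e,f} ∪ {b,d}
  [18 total]
Round 3: 7 new —
  {a}  = Ω∖{b,c,d,e,f}
  {c}  = Ω∖{a,b,d,e,f}
  {a,e,f}  = Ω∖{b,c,d}
  {b,e,f}  = {e,f} ∪ {b}
  {c,e,f}  = Ω∖{a,b,d}
  {d,e,f}  = {e,f} ∪ {d}
  {b,d,e,f}  = {e,f} ∪ {b,d}
  [25 total]
Round 4: 7 new —
  {a,c}  = Ω∖{b,d,e,f}
  {a,d}  = {a} ∪ {d}
  {b,c}  = {b} ∪ {c}
  {a,b,c}  = Ω∖{d,e,f}
  {a,c,d}  = Ω∖{b,e,f}
  {a,d,e,f}  = {a} ∪ {d,e,f}
  {b,c,e,f}  = {b} ∪ {c,e,f}
  [32 total]
Round 5: stable.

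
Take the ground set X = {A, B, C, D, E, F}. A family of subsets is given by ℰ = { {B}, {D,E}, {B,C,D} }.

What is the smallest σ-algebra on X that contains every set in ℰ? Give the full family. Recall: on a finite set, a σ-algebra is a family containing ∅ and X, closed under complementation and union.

Initial family (5 sets): { ∅, {B}, {D,E}, {B,C,D}, X }.
Step 1: 5 new —
  {A,E,F}  = complement {B,C,D}
  {B,D,E}  = {D,E} ∪ {B}
  {A,B,C,F}  = complement {D,E}
  {B,C,D,E}  = {D,E} ∪ {B,C,D}
  {A,C,D,E,F}  = complement {B}
Step 2. New:
  {A,F}  = complement {B,C,D,E}
  {A,C,F}  = complement {B,D,E}
  {A,B,E,F}  = {B} ∪ {A,E,F}
  {A,D,E,F}  = {D,E} ∪ {A,E,F}
  {A,B,C,D,F}  = {B,C,D} ∪ {A,B,C,F}
  {A,B,C,E,F}  = {A,B,C,F} ∪ {A,E,F}
  {A,B,D,E,F}  = {A,E,F} ∪ {B,D,E}
Step 3. New:
  {C}  = complement {A,B,D,E,F}
  {D}  = complement {A,B,C,E,F}
  {E}  = complement {A,B,C,D,F}
  {B,C}  = complement {A,D,E,F}
  {C,D}  = complement {A,B,E,F}
  {A,B,F}  = {A,F} ∪ {B}
  {A,C,E,F}  = {A,E,F} ∪ {A,C,F}
Step 4. New:
  {B,D}  = complement {A,C,E,F}
  {B,E}  = {B} ∪ {E}
  {C,E}  = {E} ∪ {C}
  {A,D,F}  = {A,F} ∪ {D}
  {B,C,E}  = {E} ∪ {B,C}
  {C,D,E}  = complement {A,B,F}
  {A,B,D,F}  = {D} ∪ {A,B,F}
  {A,C,D,F}  = {C,D} ∪ {A,C,F}
Step 5: closed — nothing new.

σ(ℰ) = { ∅, {B}, {C}, {D}, {E}, {A,F}, {B,C}, {B,D}, {B,E}, {C,D}, {C,E}, {D,E}, {A,B,F}, {A,C,F}, {A,D,F}, {A,E,F}, {B,C,D}, {B,C,E}, {B,D,E}, {C,D,E}, {A,B,C,F}, {A,B,D,F}, {A,B,E,F}, {A,C,D,F}, {A,C,E,F}, {A,D,E,F}, {B,C,D,E}, {A,B,C,D,F}, {A,B,C,E,F}, {A,B,D,E,F}, {A,C,D,E,F}, X }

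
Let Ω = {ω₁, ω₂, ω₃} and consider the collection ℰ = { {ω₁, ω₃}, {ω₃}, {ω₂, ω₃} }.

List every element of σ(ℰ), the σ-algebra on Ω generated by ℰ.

Start: ℰ ∪ {∅, Ω} = { {}, {ω₃}, {ω₁, ω₃}, {ω₂, ω₃}, Ω }.
Step 1 adds 3:
  {ω₁}  = complement {ω₂, ω₃}
  {ω₂}  = complement {ω₁, ω₃}
  {ω₁, ω₂}  = complement {ω₃}
  (now 8)
Step 2: already closed under ᶜ and ∪.

σ(ℰ) = { {}, {ω₁}, {ω₂}, {ω₃}, {ω₁, ω₂}, {ω₁, ω₃}, {ω₂, ω₃}, Ω }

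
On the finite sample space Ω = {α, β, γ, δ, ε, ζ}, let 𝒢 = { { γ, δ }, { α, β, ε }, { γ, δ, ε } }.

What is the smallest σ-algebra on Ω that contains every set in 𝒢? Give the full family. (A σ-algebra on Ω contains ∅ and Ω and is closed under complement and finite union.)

Start: 𝒢 ∪ {∅, Ω} = { {  }, { γ, δ }, { α, β, ε }, { γ, δ, ε }, Ω }.
Iteration 1: +4 →
  { α, β, ζ }  = ᶜ of { γ, δ, ε }
  { γ, δ, ζ }  = ᶜ of { α, β, ε }
  { α, β, ε, ζ }  = ᶜ of { γ, δ }
  { α, β, γ, δ, ε }  = { α, β, ε } ∪ { γ, δ, ε }
  — 9 sets.
Iteration 2 (3 new):
  { ζ }  = ᶜ of { α, β, γ, δ, ε }
  { γ, δ, ε, ζ }  = { γ, δ, ε } ∪ { γ, δ, ζ }
  { α, β, γ, δ, ζ }  = { γ, δ } ∪ { α, β, ζ }
  — 12 sets.
Iteration 3: +2 →
  { ε }  = ᶜ of { α, β, γ, δ, ζ }
  { α, β }  = ᶜ of { γ, δ, ε, ζ }
  — 14 sets.
Iteration 4. New:
  { ε, ζ }  = { ζ } ∪ { ε }
  { α, β, γ, δ }  = { γ, δ } ∪ { α, β }
  — 16 sets.
After Iteration 5 the family is unchanged; done.

σ(𝒢) = { {  }, { ε }, { ζ }, { α, β }, { γ, δ }, { ε, ζ }, { α, β, ε }, { α, β, ζ }, { γ, δ, ε }, { γ, δ, ζ }, { α, β, γ, δ }, { α, β, ε, ζ }, { γ, δ, ε, ζ }, { α, β, γ, δ, ε }, { α, β, γ, δ, ζ }, Ω }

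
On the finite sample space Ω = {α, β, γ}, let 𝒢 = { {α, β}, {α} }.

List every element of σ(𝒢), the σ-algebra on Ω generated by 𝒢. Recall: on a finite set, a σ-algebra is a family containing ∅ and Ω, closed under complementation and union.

σ(𝒢) = { {}, {α}, {β}, {γ}, {α, β}, {α, γ}, {β, γ}, Ω }

Derivation:
Start: 𝒢 ∪ {∅, Ω} = { {}, {α}, {α, β}, Ω }.
Step 1 adds 2:
  {γ}  = {α, β}ᶜ
  {β, γ}  = {α}ᶜ
Step 2 adds 1:
  {α, γ}  = {γ} ∪ {α}
Step 3 adds 1:
  {β}  = {α, γ}ᶜ
Step 4: stable.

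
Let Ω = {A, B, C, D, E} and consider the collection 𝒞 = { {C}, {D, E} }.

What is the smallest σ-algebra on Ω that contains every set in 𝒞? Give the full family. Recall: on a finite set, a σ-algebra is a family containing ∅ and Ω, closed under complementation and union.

|σ(𝒞)| = 8.  σ(𝒞) = { ∅, {C}, {A, B}, {D, E}, {A, B, C}, {C, D, E}, {A, B, D, E}, Ω }

Derivation:
Begin from { ∅, {C}, {D, E}, Ω } (that is, 𝒞 plus ∅ and Ω).
Step 1: 3 new —
  {A, B, C}  = {D, E}ᶜ
  {C, D, E}  = {C} ∪ {D, E}
  {A, B, D, E}  = {C}ᶜ
  |family| = 7
Step 2: +1 →
  {A, B}  = {C, D, E}ᶜ
  |family| = 8
Step 3: closed — nothing new.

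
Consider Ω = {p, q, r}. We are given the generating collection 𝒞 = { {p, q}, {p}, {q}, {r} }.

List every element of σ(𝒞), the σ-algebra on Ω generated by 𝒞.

Initial family (6 sets): { {}, {p}, {q}, {r}, {p, q}, Ω }.
Round 1: +2 →
  {p, r}  = ᶜ of {q}
  {q, r}  = ᶜ of {p}
  |family| = 8
After Round 2 the family is unchanged; done.

Hence σ(𝒞) has 8 members: { {}, {p}, {q}, {r}, {p, q}, {p, r}, {q, r}, Ω }.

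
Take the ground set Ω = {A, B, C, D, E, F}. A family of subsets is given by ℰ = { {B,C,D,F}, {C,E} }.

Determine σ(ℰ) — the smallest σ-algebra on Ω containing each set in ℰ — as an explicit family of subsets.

Start: ℰ ∪ {∅, Ω} = { ∅, {C,E}, {B,C,D,F}, Ω }.
Pass 1 (3 new):
  {A,E}  = {B,C,D,F}ᶜ
  {A,B,D,F}  = {C,E}ᶜ
  {B,C,D,E,F}  = {B,C,D,F} ∪ {C,E}
  — 7 sets.
Pass 2: +4 →
  {A}  = {B,C,D,E,F}ᶜ
  {A,C,E}  = {A,E} ∪ {C,E}
  {A,B,C,D,F}  = {A,B,D,F} ∪ {B,C,D,F}
  {A,B,D,E,F}  = {A,B,D,F} ∪ {A,E}
  — 11 sets.
Pass 3 adds 3:
  {C}  = {A,B,D,E,F}ᶜ
  {E}  = {A,B,C,D,F}ᶜ
  {B,D,F}  = {A,C,E}ᶜ
  — 14 sets.
Pass 4 (2 new):
  {A,C}  = {C} ∪ {A}
  {B,D,E,F}  = {B,D,F} ∪ {E}
  — 16 sets.
After Pass 5 the family is unchanged; done.

σ(ℰ) = { ∅, {A}, {C}, {E}, {A,C}, {A,E}, {C,E}, {A,C,E}, {B,D,F}, {A,B,D,F}, {B,C,D,F}, {B,D,E,F}, {A,B,C,D,F}, {A,B,D,E,F}, {B,C,D,E,F}, Ω }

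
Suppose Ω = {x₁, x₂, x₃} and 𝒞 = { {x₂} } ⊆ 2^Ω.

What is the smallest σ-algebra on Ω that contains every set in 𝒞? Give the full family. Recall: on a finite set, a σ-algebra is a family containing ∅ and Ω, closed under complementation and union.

Take S₀ = 𝒞 ∪ {∅, Ω} = { ∅, {x₂}, Ω }.
Round 1: 1 new —
  {x₁, x₃}  = ᶜ of {x₂}
  [4 total]
After Round 2 the family is unchanged; done.

σ(𝒞) = { ∅, {x₂}, {x₁, x₃}, Ω }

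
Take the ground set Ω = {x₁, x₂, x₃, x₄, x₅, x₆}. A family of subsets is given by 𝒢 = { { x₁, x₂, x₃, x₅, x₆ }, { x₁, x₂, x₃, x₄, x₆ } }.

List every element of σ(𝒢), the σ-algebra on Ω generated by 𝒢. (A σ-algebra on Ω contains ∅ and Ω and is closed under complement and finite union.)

Begin from { ∅, { x₁, x₂, x₃, x₄, x₆ }, { x₁, x₂, x₃, x₅, x₆ }, Ω } (that is, 𝒢 plus ∅ and Ω).
Step 1 adds 2:
  { x₄ }  = complement { x₁, x₂, x₃, x₅, x₆ }
  { x₅ }  = complement { x₁, x₂, x₃, x₄, x₆ }
Step 2 (1 new):
  { x₄, x₅ }  = { x₄ } ∪ { x₅ }
Step 3. New:
  { x₁, x₂, x₃, x₆ }  = complement { x₄, x₅ }
Step 4 adds nothing — fixpoint reached.

Hence σ(𝒢) has 8 members: { ∅, { x₄ }, { x₅ }, { x₄, x₅ }, { x₁, x₂, x₃, x₆ }, { x₁, x₂, x₃, x₄, x₆ }, { x₁, x₂, x₃, x₅, x₆ }, Ω }.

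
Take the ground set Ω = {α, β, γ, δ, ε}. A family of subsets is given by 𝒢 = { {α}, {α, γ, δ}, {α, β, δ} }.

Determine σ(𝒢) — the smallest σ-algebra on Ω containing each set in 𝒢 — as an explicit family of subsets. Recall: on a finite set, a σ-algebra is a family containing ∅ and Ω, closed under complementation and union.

Initial family (5 sets): { {}, {α}, {α, β, δ}, {α, γ, δ}, Ω }.
Step 1. New:
  {β, ε}  = complement {α, γ, δ}
  {γ, ε}  = complement {α, β, δ}
  {α, β, γ, δ}  = {α, γ, δ} ∪ {α, β, δ}
  {β, γ, δ, ε}  = complement {α}
  (now 9)
Step 2. New:
  {ε}  = complement {α, β, γ, δ}
  {α, β, ε}  = {β, ε} ∪ {α}
  {α, γ, ε}  = {γ, ε} ∪ {α}
  {β, γ, ε}  = {β, ε} ∪ {γ, ε}
  {α, β, δ, ε}  = {β, ε} ∪ {α, β, δ}
  {α, γ, δ, ε}  = {α, γ, δ} ∪ {γ, ε}
  (now 15)
Step 3 adds 7:
  {β}  = complement {α, γ, δ, ε}
  {γ}  = complement {α, β, δ, ε}
  {α, δ}  = complement {β, γ, ε}
  {α, ε}  = {ε} ∪ {α}
  {β, δ}  = complement {α, γ, ε}
  {γ, δ}  = complement {α, β, ε}
  {α, β, γ, ε}  = {β, ε} ∪ {α, γ, ε}
  (now 22)
Step 4 (8 new):
  {δ}  = complement {α, β, γ, ε}
  {α, β}  = {β} ∪ {α}
  {α, γ}  = {γ} ∪ {α}
  {β, γ}  = {β} ∪ {γ}
  {α, δ, ε}  = {α, δ} ∪ {α, ε}
  {β, γ, δ}  = complement {α, ε}
  {β, δ, ε}  = {β, ε} ∪ {β, δ}
  {γ, δ, ε}  = {γ, δ} ∪ {γ, ε}
  (now 30)
Step 5. New:
  {δ, ε}  = {ε} ∪ {δ}
  {α, β, γ}  = {α, β} ∪ {γ}
  (now 32)
Step 6: already closed under ᶜ and ∪.

Hence σ(𝒢) has 32 members: { {}, {α}, {β}, {γ}, {δ}, {ε}, {α, β}, {α, γ}, {α, δ}, {α, ε}, {β, γ}, {β, δ}, {β, ε}, {γ, δ}, {γ, ε}, {δ, ε}, {α, β, γ}, {α, β, δ}, {α, β, ε}, {α, γ, δ}, {α, γ, ε}, {α, δ, ε}, {β, γ, δ}, {β, γ, ε}, {β, δ, ε}, {γ, δ, ε}, {α, β, γ, δ}, {α, β, γ, ε}, {α, β, δ, ε}, {α, γ, δ, ε}, {β, γ, δ, ε}, Ω }.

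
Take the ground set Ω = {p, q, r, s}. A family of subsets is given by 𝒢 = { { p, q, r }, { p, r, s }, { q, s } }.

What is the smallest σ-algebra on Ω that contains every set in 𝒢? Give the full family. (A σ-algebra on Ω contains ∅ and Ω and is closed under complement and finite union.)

σ(𝒢) (8 sets): { {  }, { q }, { s }, { p, r }, { q, s }, { p, q, r }, { p, r, s }, Ω }

Trace:
Start: 𝒢 ∪ {∅, Ω} = { {  }, { q, s }, { p, q, r }, { p, r, s }, Ω }.
Round 1. New:
  { q }  = { p, r, s }ᶜ
  { s }  = { p, q, r }ᶜ
  { p, r }  = { q, s }ᶜ
Round 2: stable.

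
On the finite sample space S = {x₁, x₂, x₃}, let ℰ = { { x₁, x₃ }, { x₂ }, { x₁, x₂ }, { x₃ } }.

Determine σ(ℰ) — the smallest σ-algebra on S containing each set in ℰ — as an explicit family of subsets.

Begin from { {}, { x₂ }, { x₃ }, { x₁, x₂ }, { x₁, x₃ }, S } (that is, ℰ plus ∅ and S).
Step 1 adds 1:
  { x₂, x₃ }  = { x₃ } ∪ { x₂ }
  — 7 sets.
Step 2. New:
  { x₁ }  = { x₂, x₃ }ᶜ
  — 8 sets.
Step 3 adds nothing — fixpoint reached.

|σ(ℰ)| = 8.  σ(ℰ) = { {}, { x₁ }, { x₂ }, { x₃ }, { x₁, x₂ }, { x₁, x₃ }, { x₂, x₃ }, S }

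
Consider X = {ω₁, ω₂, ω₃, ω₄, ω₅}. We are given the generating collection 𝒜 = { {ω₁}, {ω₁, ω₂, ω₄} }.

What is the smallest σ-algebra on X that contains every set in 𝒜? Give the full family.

σ(𝒜) = { ∅, {ω₁}, {ω₂, ω₄}, {ω₃, ω₅}, {ω₁, ω₂, ω₄}, {ω₁, ω₃, ω₅}, {ω₂, ω₃, ω₄, ω₅}, X }

Derivation:
Start: 𝒜 ∪ {∅, X} = { ∅, {ω₁}, {ω₁, ω₂, ω₄}, X }.
Iteration 1. New:
  {ω₃, ω₅}  = complement {ω₁, ω₂, ω₄}
  {ω₂, ω₃, ω₄, ω₅}  = complement {ω₁}
  |family| = 6
Iteration 2 adds 1:
  {ω₁, ω₃, ω₅}  = {ω₃, ω₅} ∪ {ω₁}
  |family| = 7
Iteration 3: 1 new —
  {ω₂, ω₄}  = complement {ω₁, ω₃, ω₅}
  |family| = 8
After Iteration 4 the family is unchanged; done.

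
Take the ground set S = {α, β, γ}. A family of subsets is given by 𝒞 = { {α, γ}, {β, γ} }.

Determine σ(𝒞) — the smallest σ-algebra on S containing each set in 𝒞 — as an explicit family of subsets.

σ(𝒞) = { {}, {α}, {β}, {γ}, {α, β}, {α, γ}, {β, γ}, S }

Derivation:
Seed the family with 𝒞 together with ∅ and S: { {}, {α, γ}, {β, γ}, S }.
Round 1: +2 →
  {α}  = ᶜ of {β, γ}
  {β}  = ᶜ of {α, γ}
Round 2: +1 →
  {α, β}  = {β} ∪ {α}
Round 3. New:
  {γ}  = ᶜ of {α, β}
Round 4: closed — nothing new.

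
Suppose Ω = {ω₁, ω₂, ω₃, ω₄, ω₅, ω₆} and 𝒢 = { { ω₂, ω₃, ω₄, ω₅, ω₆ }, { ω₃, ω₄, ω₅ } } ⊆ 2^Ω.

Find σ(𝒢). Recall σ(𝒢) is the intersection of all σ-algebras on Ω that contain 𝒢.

Start: 𝒢 ∪ {∅, Ω} = { ∅, { ω₃, ω₄, ω₅ }, { ω₂, ω₃, ω₄, ω₅, ω₆ }, Ω }.
Pass 1 (2 new):
  { ω₁ }  = complement { ω₂, ω₃, ω₄, ω₅, ω₆ }
  { ω₁, ω₂, ω₆ }  = complement { ω₃, ω₄, ω₅ }
  |family| = 6
Pass 2. New:
  { ω₁, ω₃, ω₄, ω₅ }  = { ω₃, ω₄, ω₅ } ∪ { ω₁ }
  |family| = 7
Pass 3. New:
  { ω₂, ω₆ }  = complement { ω₁, ω₃, ω₄, ω₅ }
  |family| = 8
Pass 4: stable.

Hence σ(𝒢) has 8 members: { ∅, { ω₁ }, { ω₂, ω₆ }, { ω₁, ω₂, ω₆ }, { ω₃, ω₄, ω₅ }, { ω₁, ω₃, ω₄, ω₅ }, { ω₂, ω₃, ω₄, ω₅, ω₆ }, Ω }.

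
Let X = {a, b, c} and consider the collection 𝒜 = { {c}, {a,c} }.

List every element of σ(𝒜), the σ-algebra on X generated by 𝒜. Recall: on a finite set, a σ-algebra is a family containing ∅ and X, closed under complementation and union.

Answer: σ(𝒜) = { {}, {a}, {b}, {c}, {a,b}, {a,c}, {b,c}, X }

Check:
Initial family (4 sets): { {}, {c}, {a,c}, X }.
Iteration 1: +2 →
  {b}  = ᶜ of {a,c}
  {a,b}  = ᶜ of {c}
  |family| = 6
Iteration 2: +1 →
  {b,c}  = {c} ∪ {b}
  |family| = 7
Iteration 3: +1 →
  {a}  = ᶜ of {b,c}
  |family| = 8
Iteration 4: no new sets; the family is a σ-algebra.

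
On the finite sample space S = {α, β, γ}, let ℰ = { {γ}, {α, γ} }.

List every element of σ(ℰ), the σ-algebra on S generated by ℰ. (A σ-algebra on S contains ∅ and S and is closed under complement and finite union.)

Answer: σ(ℰ) = { {}, {α}, {β}, {γ}, {α, β}, {α, γ}, {β, γ}, S }

Check:
Take S₀ = ℰ ∪ {∅, S} = { {}, {γ}, {α, γ}, S }.
Round 1. New:
  {β}  = {α, γ}ᶜ
  {α, β}  = {γ}ᶜ
Round 2 (1 new):
  {β, γ}  = {γ} ∪ {β}
Round 3 adds 1:
  {α}  = {β, γ}ᶜ
After Round 4 the family is unchanged; done.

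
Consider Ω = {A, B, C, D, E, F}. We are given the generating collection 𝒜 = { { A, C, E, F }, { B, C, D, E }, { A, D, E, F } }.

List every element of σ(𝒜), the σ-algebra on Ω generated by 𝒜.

Begin from { {}, { A, C, E, F }, { A, D, E, F }, { B, C, D, E }, Ω } (that is, 𝒜 plus ∅ and Ω).
Pass 1 (4 new):
  { A, F }  = { B, C, D, E }ᶜ
  { B, C }  = { A, D, E, F }ᶜ
  { B, D }  = { A, C, E, F }ᶜ
  { A, C, D, E, F }  = { A, C, E, F } ∪ { A, D, E, F }
  (now 9)
Pass 2: +6 →
  { B }  = { A, C, D, E, F }ᶜ
  { B, C, D }  = { B, C } ∪ { B, D }
  { A, B, C, F }  = { A, F } ∪ { B, C }
  { A, B, D, F }  = { A, F } ∪ { B, D }
  { A, B, C, E, F }  = { A, C, E, F } ∪ { B, C }
  { A, B, D, E, F }  = { A, D, E, F } ∪ { B, D }
  (now 15)
Pass 3: 7 new —
  { C }  = { A, B, D, E, F }ᶜ
  { D }  = { A, B, C, E, F }ᶜ
  { C, E }  = { A, B, D, F }ᶜ
  { D, E }  = { A, B, C, F }ᶜ
  { A, B, F }  = { A, F } ∪ { B }
  { A, E, F }  = { B, C, D }ᶜ
  { A, B, C, D, F }  = { A, B, C, F } ∪ { A, B, D, F }
  (now 22)
Pass 4 adds 8:
  { E }  = { A, B, C, D, F }ᶜ
  { C, D }  = { C } ∪ { D }
  { A, C, F }  = { A, F } ∪ { C }
  { A, D, F }  = { A, F } ∪ { D }
  { B, C, E }  = { B } ∪ { C, E }
  { B, D, E }  = { B } ∪ { D, E }
  { C, D, E }  = { A, B, F }ᶜ
  { A, B, E, F }  = { B } ∪ { A, E, F }
  (now 30)
Pass 5 adds 2:
  { B, E }  = { B } ∪ { E }
  { A, C, D, F }  = { C, D } ∪ { A, C, F }
  (now 32)
Pass 6: already closed under ᶜ and ∪.

Therefore σ(𝒜) = { {}, { B }, { C }, { D }, { E }, { A, F }, { B, C }, { B, D }, { B, E }, { C, D }, { C, E }, { D, E }, { A, B, F }, { A, C, F }, { A, D, F }, { A, E, F }, { B, C, D }, { B, C, E }, { B, D, E }, { C, D, E }, { A, B, C, F }, { A, B, D, F }, { A, B, E, F }, { A, C, D, F }, { A, C, E, F }, { A, D, E, F }, { B, C, D, E }, { A, B, C, D, F }, { A, B, C, E, F }, { A, B, D, E, F }, { A, C, D, E, F }, Ω } (|σ(𝒜)| = 32).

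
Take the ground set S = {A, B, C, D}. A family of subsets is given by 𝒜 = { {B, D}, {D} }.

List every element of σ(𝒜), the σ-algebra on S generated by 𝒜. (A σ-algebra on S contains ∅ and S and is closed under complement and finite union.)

Begin from { {}, {D}, {B, D}, S } (that is, 𝒜 plus ∅ and S).
Round 1: +2 →
  {A, C}  = ᶜ of {B, D}
  {A, B, C}  = ᶜ of {D}
Round 2 adds 1:
  {A, C, D}  = {A, C} ∪ {D}
Round 3. New:
  {B}  = ᶜ of {A, C, D}
Round 4 adds nothing — fixpoint reached.

Hence σ(𝒜) has 8 members: { {}, {B}, {D}, {A, C}, {B, D}, {A, B, C}, {A, C, D}, S }.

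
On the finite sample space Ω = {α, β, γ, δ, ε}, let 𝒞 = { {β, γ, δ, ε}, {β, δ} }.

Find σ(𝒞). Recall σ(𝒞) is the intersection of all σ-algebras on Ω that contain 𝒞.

σ(𝒞) = { {}, {α}, {β, δ}, {γ, ε}, {α, β, δ}, {α, γ, ε}, {β, γ, δ, ε}, Ω }

Derivation:
Take S₀ = 𝒞 ∪ {∅, Ω} = { {}, {β, δ}, {β, γ, δ, ε}, Ω }.
Pass 1 adds 2:
  {α}  = {β, γ, δ, ε}ᶜ
  {α, γ, ε}  = {β, δ}ᶜ
  [6 total]
Pass 2. New:
  {α, β, δ}  = {β, δ} ∪ {α}
  [7 total]
Pass 3: +1 →
  {γ, ε}  = {α, β, δ}ᶜ
  [8 total]
Pass 4 adds nothing — fixpoint reached.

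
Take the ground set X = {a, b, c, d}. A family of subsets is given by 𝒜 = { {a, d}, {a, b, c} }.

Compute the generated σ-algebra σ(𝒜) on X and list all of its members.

Take S₀ = 𝒜 ∪ {∅, X} = { ∅, {a, d}, {a, b, c}, X }.
Iteration 1. New:
  {d}  = X∖{a, b, c}
  {b, c}  = X∖{a, d}
  [6 total]
Iteration 2: 1 new —
  {b, c, d}  = {b, c} ∪ {d}
  [7 total]
Iteration 3: +1 →
  {a}  = X∖{b, c, d}
  [8 total]
After Iteration 4 the family is unchanged; done.

σ(𝒜) = { ∅, {a}, {d}, {a, d}, {b, c}, {a, b, c}, {b, c, d}, X }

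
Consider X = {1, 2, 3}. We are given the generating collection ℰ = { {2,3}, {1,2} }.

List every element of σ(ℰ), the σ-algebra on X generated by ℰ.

Begin from { ∅, {1,2}, {2,3}, X } (that is, ℰ plus ∅ and X).
Pass 1: +2 →
  {1}  = ᶜ of {2,3}
  {3}  = ᶜ of {1,2}
  [6 total]
Pass 2: 1 new —
  {1,3}  = {3} ∪ {1}
  [7 total]
Pass 3. New:
  {2}  = ᶜ of {1,3}
  [8 total]
Pass 4: already closed under ᶜ and ∪.

Hence σ(ℰ) has 8 members: { ∅, {1}, {2}, {3}, {1,2}, {1,3}, {2,3}, X }.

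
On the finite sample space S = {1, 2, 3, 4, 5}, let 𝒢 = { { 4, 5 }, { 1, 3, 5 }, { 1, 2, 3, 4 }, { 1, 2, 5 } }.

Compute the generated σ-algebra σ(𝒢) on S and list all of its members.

σ(𝒢) (32 sets): { {}, { 1 }, { 2 }, { 3 }, { 4 }, { 5 }, { 1, 2 }, { 1, 3 }, { 1, 4 }, { 1, 5 }, { 2, 3 }, { 2, 4 }, { 2, 5 }, { 3, 4 }, { 3, 5 }, { 4, 5 }, { 1, 2, 3 }, { 1, 2, 4 }, { 1, 2, 5 }, { 1, 3, 4 }, { 1, 3, 5 }, { 1, 4, 5 }, { 2, 3, 4 }, { 2, 3, 5 }, { 2, 4, 5 }, { 3, 4, 5 }, { 1, 2, 3, 4 }, { 1, 2, 3, 5 }, { 1, 2, 4, 5 }, { 1, 3, 4, 5 }, { 2, 3, 4, 5 }, S }

Working:
Start: 𝒢 ∪ {∅, S} = { {}, { 4, 5 }, { 1, 2, 5 }, { 1, 3, 5 }, { 1, 2, 3, 4 }, S }.
Pass 1. New:
  { 5 }  = { 1, 2, 3, 4 }ᶜ
  { 2, 4 }  = { 1, 3, 5 }ᶜ
  { 3, 4 }  = { 1, 2, 5 }ᶜ
  { 1, 2, 3 }  = { 4, 5 }ᶜ
  { 1, 2, 3, 5 }  = { 1, 2, 5 } ∪ { 1, 3, 5 }
  { 1, 2, 4, 5 }  = { 4, 5 } ∪ { 1, 2, 5 }
  { 1, 3, 4, 5 }  = { 4, 5 } ∪ { 1, 3, 5 }
Pass 2: +6 →
  { 2 }  = { 1, 3, 4, 5 }ᶜ
  { 3 }  = { 1, 2, 4, 5 }ᶜ
  { 4 }  = { 1, 2, 3, 5 }ᶜ
  { 2, 3, 4 }  = { 3, 4 } ∪ { 2, 4 }
  { 2, 4, 5 }  = { 5 } ∪ { 2, 4 }
  { 3, 4, 5 }  = { 3, 4 } ∪ { 5 }
Pass 3. New:
  { 1, 2 }  = { 3, 4, 5 }ᶜ
  { 1, 3 }  = { 2, 4, 5 }ᶜ
  { 1, 5 }  = { 2, 3, 4 }ᶜ
  { 2, 3 }  = { 2 } ∪ { 3 }
  { 2, 5 }  = { 2 } ∪ { 5 }
  { 3, 5 }  = { 5 } ∪ { 3 }
  { 2, 3, 4, 5 }  = { 3, 4, 5 } ∪ { 2 }
Pass 4. New:
  { 1 }  = { 2, 3, 4, 5 }ᶜ
  { 1, 2, 4 }  = { 3, 5 }ᶜ
  { 1, 3, 4 }  = { 2, 5 }ᶜ
  { 1, 4, 5 }  = { 2, 3 }ᶜ
  { 2, 3, 5 }  = { 2, 5 } ∪ { 3 }
Pass 5: 1 new —
  { 1, 4 }  = { 2, 3, 5 }ᶜ
Pass 6: closed — nothing new.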